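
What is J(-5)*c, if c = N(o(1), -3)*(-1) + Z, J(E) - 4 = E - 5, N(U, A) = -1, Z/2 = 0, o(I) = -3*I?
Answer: -6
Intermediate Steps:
Z = 0 (Z = 2*0 = 0)
J(E) = -1 + E (J(E) = 4 + (E - 5) = 4 + (-5 + E) = -1 + E)
c = 1 (c = -1*(-1) + 0 = 1 + 0 = 1)
J(-5)*c = (-1 - 5)*1 = -6*1 = -6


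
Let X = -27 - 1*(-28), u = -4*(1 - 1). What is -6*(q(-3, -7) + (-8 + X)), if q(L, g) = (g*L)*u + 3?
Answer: 24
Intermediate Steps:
u = 0 (u = -4*0 = 0)
X = 1 (X = -27 + 28 = 1)
q(L, g) = 3 (q(L, g) = (g*L)*0 + 3 = (L*g)*0 + 3 = 0 + 3 = 3)
-6*(q(-3, -7) + (-8 + X)) = -6*(3 + (-8 + 1)) = -6*(3 - 7) = -6*(-4) = 24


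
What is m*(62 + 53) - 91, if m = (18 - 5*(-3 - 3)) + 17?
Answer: 7384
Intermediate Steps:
m = 65 (m = (18 - 5*(-6)) + 17 = (18 + 30) + 17 = 48 + 17 = 65)
m*(62 + 53) - 91 = 65*(62 + 53) - 91 = 65*115 - 91 = 7475 - 91 = 7384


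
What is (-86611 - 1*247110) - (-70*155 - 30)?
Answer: -322841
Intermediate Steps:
(-86611 - 1*247110) - (-70*155 - 30) = (-86611 - 247110) - (-10850 - 30) = -333721 - 1*(-10880) = -333721 + 10880 = -322841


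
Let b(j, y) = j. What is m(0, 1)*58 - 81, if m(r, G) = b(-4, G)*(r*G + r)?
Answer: -81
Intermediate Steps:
m(r, G) = -4*r - 4*G*r (m(r, G) = -4*(r*G + r) = -4*(G*r + r) = -4*(r + G*r) = -4*r - 4*G*r)
m(0, 1)*58 - 81 = -4*0*(1 + 1)*58 - 81 = -4*0*2*58 - 81 = 0*58 - 81 = 0 - 81 = -81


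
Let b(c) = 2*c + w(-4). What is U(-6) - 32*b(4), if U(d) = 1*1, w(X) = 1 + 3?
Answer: -383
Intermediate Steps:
w(X) = 4
b(c) = 4 + 2*c (b(c) = 2*c + 4 = 4 + 2*c)
U(d) = 1
U(-6) - 32*b(4) = 1 - 32*(4 + 2*4) = 1 - 32*(4 + 8) = 1 - 32*12 = 1 - 384 = -383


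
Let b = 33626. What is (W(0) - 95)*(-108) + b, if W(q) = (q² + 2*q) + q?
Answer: 43886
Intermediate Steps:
W(q) = q² + 3*q
(W(0) - 95)*(-108) + b = (0*(3 + 0) - 95)*(-108) + 33626 = (0*3 - 95)*(-108) + 33626 = (0 - 95)*(-108) + 33626 = -95*(-108) + 33626 = 10260 + 33626 = 43886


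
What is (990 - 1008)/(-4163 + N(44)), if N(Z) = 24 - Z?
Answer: 18/4183 ≈ 0.0043031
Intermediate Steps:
(990 - 1008)/(-4163 + N(44)) = (990 - 1008)/(-4163 + (24 - 1*44)) = -18/(-4163 + (24 - 44)) = -18/(-4163 - 20) = -18/(-4183) = -18*(-1/4183) = 18/4183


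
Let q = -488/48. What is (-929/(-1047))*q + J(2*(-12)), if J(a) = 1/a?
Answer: -227723/25128 ≈ -9.0625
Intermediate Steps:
q = -61/6 (q = -488/48 = -4*61/24 = -61/6 ≈ -10.167)
(-929/(-1047))*q + J(2*(-12)) = -929/(-1047)*(-61/6) + 1/(2*(-12)) = -929*(-1/1047)*(-61/6) + 1/(-24) = (929/1047)*(-61/6) - 1/24 = -56669/6282 - 1/24 = -227723/25128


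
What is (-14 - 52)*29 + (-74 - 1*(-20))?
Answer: -1968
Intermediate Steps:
(-14 - 52)*29 + (-74 - 1*(-20)) = -66*29 + (-74 + 20) = -1914 - 54 = -1968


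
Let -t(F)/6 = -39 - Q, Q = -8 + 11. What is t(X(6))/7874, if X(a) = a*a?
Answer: 126/3937 ≈ 0.032004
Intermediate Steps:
X(a) = a²
Q = 3
t(F) = 252 (t(F) = -6*(-39 - 1*3) = -6*(-39 - 3) = -6*(-42) = 252)
t(X(6))/7874 = 252/7874 = 252*(1/7874) = 126/3937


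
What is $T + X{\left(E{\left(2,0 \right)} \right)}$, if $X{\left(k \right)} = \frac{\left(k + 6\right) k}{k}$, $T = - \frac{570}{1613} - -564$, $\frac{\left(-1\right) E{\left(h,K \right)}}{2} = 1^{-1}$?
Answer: $\frac{915614}{1613} \approx 567.65$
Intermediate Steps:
$E{\left(h,K \right)} = -2$ ($E{\left(h,K \right)} = - \frac{2}{1} = \left(-2\right) 1 = -2$)
$T = \frac{909162}{1613}$ ($T = \left(-570\right) \frac{1}{1613} + 564 = - \frac{570}{1613} + 564 = \frac{909162}{1613} \approx 563.65$)
$X{\left(k \right)} = 6 + k$ ($X{\left(k \right)} = \frac{\left(6 + k\right) k}{k} = \frac{k \left(6 + k\right)}{k} = 6 + k$)
$T + X{\left(E{\left(2,0 \right)} \right)} = \frac{909162}{1613} + \left(6 - 2\right) = \frac{909162}{1613} + 4 = \frac{915614}{1613}$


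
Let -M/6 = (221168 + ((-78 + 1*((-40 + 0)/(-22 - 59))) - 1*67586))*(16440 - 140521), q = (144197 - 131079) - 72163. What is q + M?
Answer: 3085610963753/27 ≈ 1.1428e+11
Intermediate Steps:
q = -59045 (q = 13118 - 72163 = -59045)
M = 3085612557968/27 (M = -6*(221168 + ((-78 + 1*((-40 + 0)/(-22 - 59))) - 1*67586))*(16440 - 140521) = -6*(221168 + ((-78 + 1*(-40/(-81))) - 67586))*(-124081) = -6*(221168 + ((-78 + 1*(-40*(-1/81))) - 67586))*(-124081) = -6*(221168 + ((-78 + 1*(40/81)) - 67586))*(-124081) = -6*(221168 + ((-78 + 40/81) - 67586))*(-124081) = -6*(221168 + (-6278/81 - 67586))*(-124081) = -6*(221168 - 5480744/81)*(-124081) = -24867728*(-124081)/27 = -6*(-1542806278984/81) = 3085612557968/27 ≈ 1.1428e+11)
q + M = -59045 + 3085612557968/27 = 3085610963753/27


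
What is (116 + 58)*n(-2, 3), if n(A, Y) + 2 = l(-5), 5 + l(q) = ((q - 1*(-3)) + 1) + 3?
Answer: -870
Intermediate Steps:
l(q) = 2 + q (l(q) = -5 + (((q - 1*(-3)) + 1) + 3) = -5 + (((q + 3) + 1) + 3) = -5 + (((3 + q) + 1) + 3) = -5 + ((4 + q) + 3) = -5 + (7 + q) = 2 + q)
n(A, Y) = -5 (n(A, Y) = -2 + (2 - 5) = -2 - 3 = -5)
(116 + 58)*n(-2, 3) = (116 + 58)*(-5) = 174*(-5) = -870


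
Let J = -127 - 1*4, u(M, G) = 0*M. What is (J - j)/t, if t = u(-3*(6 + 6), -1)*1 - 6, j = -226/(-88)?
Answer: 1959/88 ≈ 22.261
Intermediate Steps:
u(M, G) = 0
J = -131 (J = -127 - 4 = -131)
j = 113/44 (j = -226*(-1/88) = 113/44 ≈ 2.5682)
t = -6 (t = 0*1 - 6 = 0 - 6 = -6)
(J - j)/t = (-131 - 1*113/44)/(-6) = -(-131 - 113/44)/6 = -⅙*(-5877/44) = 1959/88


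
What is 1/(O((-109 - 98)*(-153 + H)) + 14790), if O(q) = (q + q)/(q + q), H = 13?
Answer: 1/14791 ≈ 6.7609e-5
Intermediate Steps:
O(q) = 1 (O(q) = (2*q)/((2*q)) = (2*q)*(1/(2*q)) = 1)
1/(O((-109 - 98)*(-153 + H)) + 14790) = 1/(1 + 14790) = 1/14791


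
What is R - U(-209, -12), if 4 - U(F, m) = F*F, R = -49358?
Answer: -5681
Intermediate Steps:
U(F, m) = 4 - F**2 (U(F, m) = 4 - F*F = 4 - F**2)
R - U(-209, -12) = -49358 - (4 - 1*(-209)**2) = -49358 - (4 - 1*43681) = -49358 - (4 - 43681) = -49358 - 1*(-43677) = -49358 + 43677 = -5681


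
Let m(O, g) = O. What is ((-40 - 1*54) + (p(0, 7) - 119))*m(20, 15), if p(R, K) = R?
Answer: -4260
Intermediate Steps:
((-40 - 1*54) + (p(0, 7) - 119))*m(20, 15) = ((-40 - 1*54) + (0 - 119))*20 = ((-40 - 54) - 119)*20 = (-94 - 119)*20 = -213*20 = -4260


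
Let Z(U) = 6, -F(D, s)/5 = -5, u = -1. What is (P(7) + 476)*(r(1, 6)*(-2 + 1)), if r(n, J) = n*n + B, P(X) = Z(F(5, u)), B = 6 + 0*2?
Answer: -3374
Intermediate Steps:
F(D, s) = 25 (F(D, s) = -5*(-5) = 25)
B = 6 (B = 6 + 0 = 6)
P(X) = 6
r(n, J) = 6 + n² (r(n, J) = n*n + 6 = n² + 6 = 6 + n²)
(P(7) + 476)*(r(1, 6)*(-2 + 1)) = (6 + 476)*((6 + 1²)*(-2 + 1)) = 482*((6 + 1)*(-1)) = 482*(7*(-1)) = 482*(-7) = -3374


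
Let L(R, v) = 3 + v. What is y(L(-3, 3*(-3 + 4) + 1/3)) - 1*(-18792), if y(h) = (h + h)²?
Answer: 170572/9 ≈ 18952.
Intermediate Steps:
y(h) = 4*h² (y(h) = (2*h)² = 4*h²)
y(L(-3, 3*(-3 + 4) + 1/3)) - 1*(-18792) = 4*(3 + (3*(-3 + 4) + 1/3))² - 1*(-18792) = 4*(3 + (3*1 + ⅓))² + 18792 = 4*(3 + (3 + ⅓))² + 18792 = 4*(3 + 10/3)² + 18792 = 4*(19/3)² + 18792 = 4*(361/9) + 18792 = 1444/9 + 18792 = 170572/9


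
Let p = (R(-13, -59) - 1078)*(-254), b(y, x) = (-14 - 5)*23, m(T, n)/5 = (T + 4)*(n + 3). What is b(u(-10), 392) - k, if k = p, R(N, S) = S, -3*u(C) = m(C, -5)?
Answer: -289235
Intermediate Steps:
m(T, n) = 5*(3 + n)*(4 + T) (m(T, n) = 5*((T + 4)*(n + 3)) = 5*((4 + T)*(3 + n)) = 5*((3 + n)*(4 + T)) = 5*(3 + n)*(4 + T))
u(C) = 40/3 + 10*C/3 (u(C) = -(60 + 15*C + 20*(-5) + 5*C*(-5))/3 = -(60 + 15*C - 100 - 25*C)/3 = -(-40 - 10*C)/3 = 40/3 + 10*C/3)
b(y, x) = -437 (b(y, x) = -19*23 = -437)
p = 288798 (p = (-59 - 1078)*(-254) = -1137*(-254) = 288798)
k = 288798
b(u(-10), 392) - k = -437 - 1*288798 = -437 - 288798 = -289235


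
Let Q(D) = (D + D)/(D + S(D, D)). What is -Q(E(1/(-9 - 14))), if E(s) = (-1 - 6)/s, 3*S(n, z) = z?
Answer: -3/2 ≈ -1.5000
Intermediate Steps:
S(n, z) = z/3
E(s) = -7/s
Q(D) = 3/2 (Q(D) = (D + D)/(D + D/3) = (2*D)/((4*D/3)) = (2*D)*(3/(4*D)) = 3/2)
-Q(E(1/(-9 - 14))) = -1*3/2 = -3/2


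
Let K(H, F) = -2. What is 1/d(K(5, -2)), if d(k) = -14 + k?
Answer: -1/16 ≈ -0.062500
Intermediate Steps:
1/d(K(5, -2)) = 1/(-14 - 2) = 1/(-16) = -1/16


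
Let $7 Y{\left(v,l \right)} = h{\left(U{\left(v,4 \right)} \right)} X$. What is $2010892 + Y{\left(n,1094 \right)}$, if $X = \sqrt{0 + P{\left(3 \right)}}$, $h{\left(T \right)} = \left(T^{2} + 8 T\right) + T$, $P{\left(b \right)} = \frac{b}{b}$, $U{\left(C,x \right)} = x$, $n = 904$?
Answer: $\frac{14076296}{7} \approx 2.0109 \cdot 10^{6}$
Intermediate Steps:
$P{\left(b \right)} = 1$
$h{\left(T \right)} = T^{2} + 9 T$
$X = 1$ ($X = \sqrt{0 + 1} = \sqrt{1} = 1$)
$Y{\left(v,l \right)} = \frac{52}{7}$ ($Y{\left(v,l \right)} = \frac{4 \left(9 + 4\right) 1}{7} = \frac{4 \cdot 13 \cdot 1}{7} = \frac{52 \cdot 1}{7} = \frac{1}{7} \cdot 52 = \frac{52}{7}$)
$2010892 + Y{\left(n,1094 \right)} = 2010892 + \frac{52}{7} = \frac{14076296}{7}$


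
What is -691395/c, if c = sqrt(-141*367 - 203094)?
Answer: 230465*I*sqrt(254841)/84947 ≈ 1369.6*I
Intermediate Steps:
c = I*sqrt(254841) (c = sqrt(-51747 - 203094) = sqrt(-254841) = I*sqrt(254841) ≈ 504.82*I)
-691395/c = -691395*(-I*sqrt(254841)/254841) = -(-230465)*I*sqrt(254841)/84947 = 230465*I*sqrt(254841)/84947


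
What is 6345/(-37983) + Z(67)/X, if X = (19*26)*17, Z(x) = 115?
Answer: -16305755/106327078 ≈ -0.15335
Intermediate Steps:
X = 8398 (X = 494*17 = 8398)
6345/(-37983) + Z(67)/X = 6345/(-37983) + 115/8398 = 6345*(-1/37983) + 115*(1/8398) = -2115/12661 + 115/8398 = -16305755/106327078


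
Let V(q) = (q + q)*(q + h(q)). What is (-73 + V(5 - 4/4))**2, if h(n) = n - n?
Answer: 1681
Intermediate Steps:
h(n) = 0
V(q) = 2*q**2 (V(q) = (q + q)*(q + 0) = (2*q)*q = 2*q**2)
(-73 + V(5 - 4/4))**2 = (-73 + 2*(5 - 4/4)**2)**2 = (-73 + 2*(5 - 1*1)**2)**2 = (-73 + 2*(5 - 1)**2)**2 = (-73 + 2*4**2)**2 = (-73 + 2*16)**2 = (-73 + 32)**2 = (-41)**2 = 1681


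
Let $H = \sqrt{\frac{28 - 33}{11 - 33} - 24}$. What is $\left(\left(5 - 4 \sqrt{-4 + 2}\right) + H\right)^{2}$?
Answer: $\frac{\left(110 + i \sqrt{11506} - 88 i \sqrt{2}\right)^{2}}{484} \approx 24.39 - 7.8113 i$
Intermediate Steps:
$H = \frac{i \sqrt{11506}}{22}$ ($H = \sqrt{- \frac{5}{-22} - 24} = \sqrt{\left(-5\right) \left(- \frac{1}{22}\right) - 24} = \sqrt{\frac{5}{22} - 24} = \sqrt{- \frac{523}{22}} = \frac{i \sqrt{11506}}{22} \approx 4.8757 i$)
$\left(\left(5 - 4 \sqrt{-4 + 2}\right) + H\right)^{2} = \left(\left(5 - 4 \sqrt{-4 + 2}\right) + \frac{i \sqrt{11506}}{22}\right)^{2} = \left(\left(5 - 4 \sqrt{-2}\right) + \frac{i \sqrt{11506}}{22}\right)^{2} = \left(\left(5 - 4 i \sqrt{2}\right) + \frac{i \sqrt{11506}}{22}\right)^{2} = \left(5 - 4 i \sqrt{2} + \frac{i \sqrt{11506}}{22}\right)^{2}$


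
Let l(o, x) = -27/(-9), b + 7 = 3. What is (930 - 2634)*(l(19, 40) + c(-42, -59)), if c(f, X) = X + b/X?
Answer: 5623200/59 ≈ 95309.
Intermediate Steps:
b = -4 (b = -7 + 3 = -4)
l(o, x) = 3 (l(o, x) = -27*(-⅑) = 3)
c(f, X) = X - 4/X
(930 - 2634)*(l(19, 40) + c(-42, -59)) = (930 - 2634)*(3 + (-59 - 4/(-59))) = -1704*(3 + (-59 - 4*(-1/59))) = -1704*(3 + (-59 + 4/59)) = -1704*(3 - 3477/59) = -1704*(-3300/59) = 5623200/59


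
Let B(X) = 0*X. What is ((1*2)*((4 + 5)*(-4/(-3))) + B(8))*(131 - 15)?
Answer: 2784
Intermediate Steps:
B(X) = 0
((1*2)*((4 + 5)*(-4/(-3))) + B(8))*(131 - 15) = ((1*2)*((4 + 5)*(-4/(-3))) + 0)*(131 - 15) = (2*(9*(-4*(-⅓))) + 0)*116 = (2*(9*(4/3)) + 0)*116 = (2*12 + 0)*116 = (24 + 0)*116 = 24*116 = 2784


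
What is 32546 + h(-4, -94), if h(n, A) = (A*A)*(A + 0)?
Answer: -798038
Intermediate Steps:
h(n, A) = A**3 (h(n, A) = A**2*A = A**3)
32546 + h(-4, -94) = 32546 + (-94)**3 = 32546 - 830584 = -798038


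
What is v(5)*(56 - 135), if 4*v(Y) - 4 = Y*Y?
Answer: -2291/4 ≈ -572.75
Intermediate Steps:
v(Y) = 1 + Y**2/4 (v(Y) = 1 + (Y*Y)/4 = 1 + Y**2/4)
v(5)*(56 - 135) = (1 + (1/4)*5**2)*(56 - 135) = (1 + (1/4)*25)*(-79) = (1 + 25/4)*(-79) = (29/4)*(-79) = -2291/4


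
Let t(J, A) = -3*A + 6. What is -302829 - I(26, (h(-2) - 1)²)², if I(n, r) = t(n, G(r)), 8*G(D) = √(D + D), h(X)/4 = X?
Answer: -9692409/32 + 81*√2/2 ≈ -3.0283e+5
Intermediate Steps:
h(X) = 4*X
G(D) = √2*√D/8 (G(D) = √(D + D)/8 = √(2*D)/8 = (√2*√D)/8 = √2*√D/8)
t(J, A) = 6 - 3*A
I(n, r) = 6 - 3*√2*√r/8
-302829 - I(26, (h(-2) - 1)²)² = -302829 - (6 - 3*√2*√((4*(-2) - 1)²)/8)² = -302829 - (6 - 3*√2*√((-8 - 1)²)/8)² = -302829 - (6 - 3*√2*√((-9)²)/8)² = -302829 - (6 - 3*√2*√81/8)² = -302829 - (6 - 3/8*√2*9)² = -302829 - (6 - 27*√2/8)²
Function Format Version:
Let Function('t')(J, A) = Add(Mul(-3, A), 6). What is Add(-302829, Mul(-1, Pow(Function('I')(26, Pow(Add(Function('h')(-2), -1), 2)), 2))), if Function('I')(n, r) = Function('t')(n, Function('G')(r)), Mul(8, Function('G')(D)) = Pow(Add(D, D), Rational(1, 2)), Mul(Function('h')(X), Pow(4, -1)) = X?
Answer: Add(Rational(-9692409, 32), Mul(Rational(81, 2), Pow(2, Rational(1, 2)))) ≈ -3.0283e+5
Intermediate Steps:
Function('h')(X) = Mul(4, X)
Function('G')(D) = Mul(Rational(1, 8), Pow(2, Rational(1, 2)), Pow(D, Rational(1, 2))) (Function('G')(D) = Mul(Rational(1, 8), Pow(Add(D, D), Rational(1, 2))) = Mul(Rational(1, 8), Pow(Mul(2, D), Rational(1, 2))) = Mul(Rational(1, 8), Mul(Pow(2, Rational(1, 2)), Pow(D, Rational(1, 2)))) = Mul(Rational(1, 8), Pow(2, Rational(1, 2)), Pow(D, Rational(1, 2))))
Function('t')(J, A) = Add(6, Mul(-3, A))
Function('I')(n, r) = Add(6, Mul(Rational(-3, 8), Pow(2, Rational(1, 2)), Pow(r, Rational(1, 2)))) (Function('I')(n, r) = Add(6, Mul(-3, Mul(Rational(1, 8), Pow(2, Rational(1, 2)), Pow(r, Rational(1, 2))))) = Add(6, Mul(Rational(-3, 8), Pow(2, Rational(1, 2)), Pow(r, Rational(1, 2)))))
Add(-302829, Mul(-1, Pow(Function('I')(26, Pow(Add(Function('h')(-2), -1), 2)), 2))) = Add(-302829, Mul(-1, Pow(Add(6, Mul(Rational(-3, 8), Pow(2, Rational(1, 2)), Pow(Pow(Add(Mul(4, -2), -1), 2), Rational(1, 2)))), 2))) = Add(-302829, Mul(-1, Pow(Add(6, Mul(Rational(-3, 8), Pow(2, Rational(1, 2)), Pow(Pow(Add(-8, -1), 2), Rational(1, 2)))), 2))) = Add(-302829, Mul(-1, Pow(Add(6, Mul(Rational(-3, 8), Pow(2, Rational(1, 2)), Pow(Pow(-9, 2), Rational(1, 2)))), 2))) = Add(-302829, Mul(-1, Pow(Add(6, Mul(Rational(-3, 8), Pow(2, Rational(1, 2)), Pow(81, Rational(1, 2)))), 2))) = Add(-302829, Mul(-1, Pow(Add(6, Mul(Rational(-3, 8), Pow(2, Rational(1, 2)), 9)), 2))) = Add(-302829, Mul(-1, Pow(Add(6, Mul(Rational(-27, 8), Pow(2, Rational(1, 2)))), 2)))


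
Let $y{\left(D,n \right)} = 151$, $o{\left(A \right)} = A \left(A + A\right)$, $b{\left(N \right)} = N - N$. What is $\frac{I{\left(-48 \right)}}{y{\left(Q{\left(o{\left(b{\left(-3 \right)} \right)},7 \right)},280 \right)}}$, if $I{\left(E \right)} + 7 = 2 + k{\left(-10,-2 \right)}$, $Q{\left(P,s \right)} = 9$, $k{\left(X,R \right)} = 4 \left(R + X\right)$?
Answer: $- \frac{53}{151} \approx -0.35099$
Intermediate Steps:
$b{\left(N \right)} = 0$
$o{\left(A \right)} = 2 A^{2}$ ($o{\left(A \right)} = A 2 A = 2 A^{2}$)
$k{\left(X,R \right)} = 4 R + 4 X$
$I{\left(E \right)} = -53$ ($I{\left(E \right)} = -7 + \left(2 + \left(4 \left(-2\right) + 4 \left(-10\right)\right)\right) = -7 + \left(2 - 48\right) = -7 - 46 = -53$)
$\frac{I{\left(-48 \right)}}{y{\left(Q{\left(o{\left(b{\left(-3 \right)} \right)},7 \right)},280 \right)}} = - \frac{53}{151}$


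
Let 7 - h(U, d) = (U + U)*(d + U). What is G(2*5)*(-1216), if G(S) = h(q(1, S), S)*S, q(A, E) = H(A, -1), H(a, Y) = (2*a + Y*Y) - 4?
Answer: -304000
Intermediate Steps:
H(a, Y) = -4 + Y² + 2*a (H(a, Y) = (2*a + Y²) - 4 = (Y² + 2*a) - 4 = -4 + Y² + 2*a)
q(A, E) = -3 + 2*A (q(A, E) = -4 + (-1)² + 2*A = -4 + 1 + 2*A = -3 + 2*A)
h(U, d) = 7 - 2*U*(U + d) (h(U, d) = 7 - (U + U)*(d + U) = 7 - 2*U*(U + d))
G(S) = S*(5 + 2*S) (G(S) = (7 - 2*(-3 + 2*1)² - 2*(-3 + 2*1)*S)*S = (7 - 2*(-3 + 2)² - 2*(-3 + 2)*S)*S = (7 - 2*(-1)² - 2*(-1)*S)*S = (7 - 2*1 + 2*S)*S = (7 - 2 + 2*S)*S = (5 + 2*S)*S = S*(5 + 2*S))
G(2*5)*(-1216) = ((2*5)*(5 + 2*(2*5)))*(-1216) = (10*(5 + 2*10))*(-1216) = (10*(5 + 20))*(-1216) = (10*25)*(-1216) = 250*(-1216) = -304000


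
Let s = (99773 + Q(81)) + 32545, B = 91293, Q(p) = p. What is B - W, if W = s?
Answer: -41106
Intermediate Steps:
s = 132399 (s = (99773 + 81) + 32545 = 99854 + 32545 = 132399)
W = 132399
B - W = 91293 - 1*132399 = 91293 - 132399 = -41106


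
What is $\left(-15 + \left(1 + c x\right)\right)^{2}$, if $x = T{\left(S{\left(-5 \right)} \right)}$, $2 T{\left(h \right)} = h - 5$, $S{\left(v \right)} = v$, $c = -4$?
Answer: $36$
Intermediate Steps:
$T{\left(h \right)} = - \frac{5}{2} + \frac{h}{2}$ ($T{\left(h \right)} = \frac{h - 5}{2} = \frac{-5 + h}{2} = - \frac{5}{2} + \frac{h}{2}$)
$x = -5$ ($x = - \frac{5}{2} + \frac{1}{2} \left(-5\right) = - \frac{5}{2} - \frac{5}{2} = -5$)
$\left(-15 + \left(1 + c x\right)\right)^{2} = \left(-15 + \left(1 - -20\right)\right)^{2} = \left(-15 + \left(1 + 20\right)\right)^{2} = \left(-15 + 21\right)^{2} = 6^{2} = 36$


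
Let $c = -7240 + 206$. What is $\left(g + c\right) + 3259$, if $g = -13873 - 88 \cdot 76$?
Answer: $-24336$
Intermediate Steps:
$g = -20561$ ($g = -13873 - 6688 = -20561$)
$c = -7034$
$\left(g + c\right) + 3259 = \left(-20561 - 7034\right) + 3259 = -27595 + 3259 = -24336$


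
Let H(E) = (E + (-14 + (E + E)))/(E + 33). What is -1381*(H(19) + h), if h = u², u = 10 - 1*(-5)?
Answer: -16217083/52 ≈ -3.1187e+5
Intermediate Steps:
u = 15 (u = 10 + 5 = 15)
H(E) = (-14 + 3*E)/(33 + E) (H(E) = (E + (-14 + 2*E))/(33 + E) = (-14 + 3*E)/(33 + E))
h = 225 (h = 15² = 225)
-1381*(H(19) + h) = -1381*((-14 + 3*19)/(33 + 19) + 225) = -1381*((-14 + 57)/52 + 225) = -1381*((1/52)*43 + 225) = -1381*(43/52 + 225) = -1381*11743/52 = -16217083/52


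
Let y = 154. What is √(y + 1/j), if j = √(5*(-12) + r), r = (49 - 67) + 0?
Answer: √(936936 - 78*I*√78)/78 ≈ 12.41 - 0.0045621*I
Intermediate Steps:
r = -18 (r = -18 + 0 = -18)
j = I*√78 (j = √(5*(-12) - 18) = √(-60 - 18) = √(-78) = I*√78 ≈ 8.8318*I)
√(y + 1/j) = √(154 + 1/(I*√78)) = √(154 - I*√78/78)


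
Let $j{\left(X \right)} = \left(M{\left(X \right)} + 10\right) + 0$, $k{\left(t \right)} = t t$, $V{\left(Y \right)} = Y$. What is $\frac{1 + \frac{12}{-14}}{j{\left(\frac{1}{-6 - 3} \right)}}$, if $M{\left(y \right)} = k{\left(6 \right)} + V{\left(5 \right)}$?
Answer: $\frac{1}{357} \approx 0.0028011$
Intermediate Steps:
$k{\left(t \right)} = t^{2}$
$M{\left(y \right)} = 41$ ($M{\left(y \right)} = 6^{2} + 5 = 36 + 5 = 41$)
$j{\left(X \right)} = 51$ ($j{\left(X \right)} = \left(41 + 10\right) + 0 = 51 + 0 = 51$)
$\frac{1 + \frac{12}{-14}}{j{\left(\frac{1}{-6 - 3} \right)}} = \frac{1 + \frac{12}{-14}}{51} = \left(1 + 12 \left(- \frac{1}{14}\right)\right) \frac{1}{51} = \left(1 - \frac{6}{7}\right) \frac{1}{51} = \frac{1}{7} \cdot \frac{1}{51} = \frac{1}{357}$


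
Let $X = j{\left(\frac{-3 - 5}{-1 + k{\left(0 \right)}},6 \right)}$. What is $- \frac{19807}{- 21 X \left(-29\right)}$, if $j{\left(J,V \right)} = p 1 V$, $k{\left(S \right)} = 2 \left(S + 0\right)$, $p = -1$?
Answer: $\frac{683}{126} \approx 5.4206$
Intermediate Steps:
$k{\left(S \right)} = 2 S$
$j{\left(J,V \right)} = - V$ ($j{\left(J,V \right)} = \left(-1\right) 1 V = - V$)
$X = -6$ ($X = \left(-1\right) 6 = -6$)
$- \frac{19807}{- 21 X \left(-29\right)} = - \frac{19807}{\left(-21\right) \left(-6\right) \left(-29\right)} = - \frac{19807}{126 \left(-29\right)} = - \frac{19807}{-3654} = \left(-19807\right) \left(- \frac{1}{3654}\right) = \frac{683}{126}$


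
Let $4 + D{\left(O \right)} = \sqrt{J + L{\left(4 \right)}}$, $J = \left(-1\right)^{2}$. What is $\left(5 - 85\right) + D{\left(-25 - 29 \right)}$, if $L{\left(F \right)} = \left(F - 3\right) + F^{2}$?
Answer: $-84 + 3 \sqrt{2} \approx -79.757$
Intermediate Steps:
$L{\left(F \right)} = -3 + F + F^{2}$ ($L{\left(F \right)} = \left(-3 + F\right) + F^{2} = -3 + F + F^{2}$)
$J = 1$
$D{\left(O \right)} = -4 + 3 \sqrt{2}$ ($D{\left(O \right)} = -4 + \sqrt{1 + \left(-3 + 4 + 4^{2}\right)} = -4 + \sqrt{1 + \left(-3 + 4 + 16\right)} = -4 + \sqrt{1 + 17} = -4 + \sqrt{18} = -4 + 3 \sqrt{2}$)
$\left(5 - 85\right) + D{\left(-25 - 29 \right)} = \left(5 - 85\right) - \left(4 - 3 \sqrt{2}\right) = -80 - \left(4 - 3 \sqrt{2}\right) = -84 + 3 \sqrt{2}$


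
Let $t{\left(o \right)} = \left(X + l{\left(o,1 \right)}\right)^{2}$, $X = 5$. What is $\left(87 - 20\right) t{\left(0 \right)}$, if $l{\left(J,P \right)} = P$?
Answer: $2412$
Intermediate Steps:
$t{\left(o \right)} = 36$ ($t{\left(o \right)} = \left(5 + 1\right)^{2} = 6^{2} = 36$)
$\left(87 - 20\right) t{\left(0 \right)} = \left(87 - 20\right) 36 = 67 \cdot 36 = 2412$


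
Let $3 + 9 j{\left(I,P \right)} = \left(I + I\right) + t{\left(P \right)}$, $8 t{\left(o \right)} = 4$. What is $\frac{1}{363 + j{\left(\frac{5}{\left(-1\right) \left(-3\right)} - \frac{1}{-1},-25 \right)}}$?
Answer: $\frac{54}{19619} \approx 0.0027524$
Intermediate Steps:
$t{\left(o \right)} = \frac{1}{2}$ ($t{\left(o \right)} = \frac{1}{8} \cdot 4 = \frac{1}{2}$)
$j{\left(I,P \right)} = - \frac{5}{18} + \frac{2 I}{9}$ ($j{\left(I,P \right)} = - \frac{1}{3} + \frac{\left(I + I\right) + \frac{1}{2}}{9} = - \frac{1}{3} + \frac{2 I + \frac{1}{2}}{9} = - \frac{1}{3} + \frac{\frac{1}{2} + 2 I}{9} = - \frac{1}{3} + \left(\frac{1}{18} + \frac{2 I}{9}\right) = - \frac{5}{18} + \frac{2 I}{9}$)
$\frac{1}{363 + j{\left(\frac{5}{\left(-1\right) \left(-3\right)} - \frac{1}{-1},-25 \right)}} = \frac{1}{363 - \left(\frac{5}{18} - \frac{2 \left(\frac{5}{\left(-1\right) \left(-3\right)} - \frac{1}{-1}\right)}{9}\right)} = \frac{1}{363 - \left(\frac{5}{18} - \frac{2 \left(\frac{5}{3} - -1\right)}{9}\right)} = \frac{1}{363 - \left(\frac{5}{18} - \frac{2 \left(5 \cdot \frac{1}{3} + 1\right)}{9}\right)} = \frac{1}{363 - \left(\frac{5}{18} - \frac{2 \left(\frac{5}{3} + 1\right)}{9}\right)} = \frac{1}{363 + \left(- \frac{5}{18} + \frac{2}{9} \cdot \frac{8}{3}\right)} = \frac{1}{363 + \left(- \frac{5}{18} + \frac{16}{27}\right)} = \frac{1}{363 + \frac{17}{54}} = \frac{1}{\frac{19619}{54}} = \frac{54}{19619}$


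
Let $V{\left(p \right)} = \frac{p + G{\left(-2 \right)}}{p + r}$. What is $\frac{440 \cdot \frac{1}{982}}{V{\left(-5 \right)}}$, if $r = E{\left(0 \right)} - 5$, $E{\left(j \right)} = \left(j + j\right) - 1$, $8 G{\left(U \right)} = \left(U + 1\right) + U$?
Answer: $\frac{19360}{21113} \approx 0.91697$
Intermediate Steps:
$G{\left(U \right)} = \frac{1}{8} + \frac{U}{4}$ ($G{\left(U \right)} = \frac{\left(U + 1\right) + U}{8} = \frac{\left(1 + U\right) + U}{8} = \frac{1 + 2 U}{8} = \frac{1}{8} + \frac{U}{4}$)
$E{\left(j \right)} = -1 + 2 j$ ($E{\left(j \right)} = 2 j - 1 = -1 + 2 j$)
$r = -6$ ($r = \left(-1 + 2 \cdot 0\right) - 5 = \left(-1 + 0\right) - 5 = -1 - 5 = -6$)
$V{\left(p \right)} = \frac{- \frac{3}{8} + p}{-6 + p}$ ($V{\left(p \right)} = \frac{p + \left(\frac{1}{8} + \frac{1}{4} \left(-2\right)\right)}{p - 6} = \frac{p + \left(\frac{1}{8} - \frac{1}{2}\right)}{-6 + p} = \frac{p - \frac{3}{8}}{-6 + p} = \frac{- \frac{3}{8} + p}{-6 + p}$)
$\frac{440 \cdot \frac{1}{982}}{V{\left(-5 \right)}} = \frac{440 \cdot \frac{1}{982}}{\frac{1}{-6 - 5} \left(- \frac{3}{8} - 5\right)} = \frac{440 \cdot \frac{1}{982}}{\frac{1}{-11} \left(- \frac{43}{8}\right)} = \frac{220}{491 \left(\left(- \frac{1}{11}\right) \left(- \frac{43}{8}\right)\right)} = \frac{220}{491 \cdot \frac{43}{88}} = \frac{220}{491} \cdot \frac{88}{43} = \frac{19360}{21113}$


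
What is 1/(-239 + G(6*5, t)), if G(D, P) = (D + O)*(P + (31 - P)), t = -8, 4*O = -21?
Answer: 4/2113 ≈ 0.0018930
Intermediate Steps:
O = -21/4 (O = (1/4)*(-21) = -21/4 ≈ -5.2500)
G(D, P) = -651/4 + 31*D (G(D, P) = (D - 21/4)*(P + (31 - P)) = (-21/4 + D)*31 = -651/4 + 31*D)
1/(-239 + G(6*5, t)) = 1/(-239 + (-651/4 + 31*(6*5))) = 1/(-239 + (-651/4 + 31*30)) = 1/(-239 + (-651/4 + 930)) = 1/(-239 + 3069/4) = 1/(2113/4) = 4/2113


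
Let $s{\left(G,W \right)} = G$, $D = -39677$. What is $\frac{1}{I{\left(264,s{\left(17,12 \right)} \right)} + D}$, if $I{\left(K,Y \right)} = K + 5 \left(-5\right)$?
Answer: $- \frac{1}{39438} \approx -2.5356 \cdot 10^{-5}$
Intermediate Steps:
$I{\left(K,Y \right)} = -25 + K$ ($I{\left(K,Y \right)} = K - 25 = -25 + K$)
$\frac{1}{I{\left(264,s{\left(17,12 \right)} \right)} + D} = \frac{1}{\left(-25 + 264\right) - 39677} = \frac{1}{239 - 39677} = \frac{1}{-39438} = - \frac{1}{39438}$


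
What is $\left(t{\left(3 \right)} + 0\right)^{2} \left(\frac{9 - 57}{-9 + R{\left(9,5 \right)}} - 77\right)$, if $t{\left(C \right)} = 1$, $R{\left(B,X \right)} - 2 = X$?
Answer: $-53$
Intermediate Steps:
$R{\left(B,X \right)} = 2 + X$
$\left(t{\left(3 \right)} + 0\right)^{2} \left(\frac{9 - 57}{-9 + R{\left(9,5 \right)}} - 77\right) = \left(1 + 0\right)^{2} \left(\frac{9 - 57}{-9 + \left(2 + 5\right)} - 77\right) = 1^{2} \left(- \frac{48}{-9 + 7} - 77\right) = 1 \left(- \frac{48}{-2} - 77\right) = 1 \left(\left(-48\right) \left(- \frac{1}{2}\right) - 77\right) = 1 \left(24 - 77\right) = 1 \left(-53\right) = -53$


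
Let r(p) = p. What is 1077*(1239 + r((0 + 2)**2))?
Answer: 1338711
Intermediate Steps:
1077*(1239 + r((0 + 2)**2)) = 1077*(1239 + (0 + 2)**2) = 1077*(1239 + 2**2) = 1077*(1239 + 4) = 1077*1243 = 1338711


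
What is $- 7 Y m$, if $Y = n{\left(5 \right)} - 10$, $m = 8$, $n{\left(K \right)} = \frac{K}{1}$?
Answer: $280$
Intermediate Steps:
$n{\left(K \right)} = K$ ($n{\left(K \right)} = K 1 = K$)
$Y = -5$ ($Y = 5 - 10 = -5$)
$- 7 Y m = \left(-7\right) \left(-5\right) 8 = 35 \cdot 8 = 280$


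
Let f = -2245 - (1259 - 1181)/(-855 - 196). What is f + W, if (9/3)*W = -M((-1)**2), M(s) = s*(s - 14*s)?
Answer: -7064588/3153 ≈ -2240.6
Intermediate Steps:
M(s) = -13*s**2 (M(s) = s*(-13*s) = -13*s**2)
f = -2359417/1051 (f = -2245 - 78/(-1051) = -2245 - 78*(-1)/1051 = -2245 - 1*(-78/1051) = -2245 + 78/1051 = -2359417/1051 ≈ -2244.9)
W = 13/3 (W = (-(-13)*((-1)**2)**2)/3 = (-(-13)*1**2)/3 = (-(-13))/3 = (-1*(-13))/3 = (1/3)*13 = 13/3 ≈ 4.3333)
f + W = -2359417/1051 + 13/3 = -7064588/3153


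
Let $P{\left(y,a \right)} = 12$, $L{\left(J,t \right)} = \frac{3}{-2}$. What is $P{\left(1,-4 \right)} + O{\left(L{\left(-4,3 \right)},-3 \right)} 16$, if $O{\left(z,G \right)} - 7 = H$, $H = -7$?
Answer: $12$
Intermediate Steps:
$L{\left(J,t \right)} = - \frac{3}{2}$ ($L{\left(J,t \right)} = 3 \left(- \frac{1}{2}\right) = - \frac{3}{2}$)
$O{\left(z,G \right)} = 0$ ($O{\left(z,G \right)} = 7 - 7 = 0$)
$P{\left(1,-4 \right)} + O{\left(L{\left(-4,3 \right)},-3 \right)} 16 = 12 + 0 \cdot 16 = 12 + 0 = 12$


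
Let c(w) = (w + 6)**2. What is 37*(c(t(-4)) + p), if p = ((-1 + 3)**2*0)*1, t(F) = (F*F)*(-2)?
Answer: 25012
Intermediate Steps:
t(F) = -2*F**2 (t(F) = F**2*(-2) = -2*F**2)
c(w) = (6 + w)**2
p = 0 (p = (2**2*0)*1 = (4*0)*1 = 0*1 = 0)
37*(c(t(-4)) + p) = 37*((6 - 2*(-4)**2)**2 + 0) = 37*((6 - 2*16)**2 + 0) = 37*((6 - 32)**2 + 0) = 37*((-26)**2 + 0) = 37*(676 + 0) = 37*676 = 25012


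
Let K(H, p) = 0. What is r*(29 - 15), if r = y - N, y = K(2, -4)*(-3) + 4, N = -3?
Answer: 98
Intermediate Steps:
y = 4 (y = 0*(-3) + 4 = 0 + 4 = 4)
r = 7 (r = 4 - 1*(-3) = 4 + 3 = 7)
r*(29 - 15) = 7*(29 - 15) = 7*14 = 98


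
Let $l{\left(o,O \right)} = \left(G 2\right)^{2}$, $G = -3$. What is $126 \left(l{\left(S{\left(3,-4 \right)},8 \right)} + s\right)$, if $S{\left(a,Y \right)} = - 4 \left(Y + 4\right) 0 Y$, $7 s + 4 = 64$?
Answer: $5616$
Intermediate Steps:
$s = \frac{60}{7}$ ($s = - \frac{4}{7} + \frac{1}{7} \cdot 64 = - \frac{4}{7} + \frac{64}{7} = \frac{60}{7} \approx 8.5714$)
$S{\left(a,Y \right)} = 0$ ($S{\left(a,Y \right)} = - 4 \left(4 + Y\right) 0 Y = \left(-4\right) 0 Y = 0 Y = 0$)
$l{\left(o,O \right)} = 36$ ($l{\left(o,O \right)} = \left(\left(-3\right) 2\right)^{2} = \left(-6\right)^{2} = 36$)
$126 \left(l{\left(S{\left(3,-4 \right)},8 \right)} + s\right) = 126 \left(36 + \frac{60}{7}\right) = 126 \cdot \frac{312}{7} = 5616$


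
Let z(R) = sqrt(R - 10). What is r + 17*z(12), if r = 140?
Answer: 140 + 17*sqrt(2) ≈ 164.04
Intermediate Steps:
z(R) = sqrt(-10 + R)
r + 17*z(12) = 140 + 17*sqrt(-10 + 12) = 140 + 17*sqrt(2)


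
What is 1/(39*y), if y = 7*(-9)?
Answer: -1/2457 ≈ -0.00040700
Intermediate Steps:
y = -63
1/(39*y) = 1/(39*(-63)) = 1/(-2457) = -1/2457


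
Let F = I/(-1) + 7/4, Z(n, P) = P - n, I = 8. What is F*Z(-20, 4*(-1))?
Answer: -100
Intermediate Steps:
F = -25/4 (F = 8/(-1) + 7/4 = 8*(-1) + 7*(¼) = -8 + 7/4 = -25/4 ≈ -6.2500)
F*Z(-20, 4*(-1)) = -25*(4*(-1) - 1*(-20))/4 = -25*(-4 + 20)/4 = -25/4*16 = -100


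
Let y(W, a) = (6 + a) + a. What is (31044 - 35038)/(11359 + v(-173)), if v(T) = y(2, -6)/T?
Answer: -690962/1965113 ≈ -0.35161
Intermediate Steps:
y(W, a) = 6 + 2*a
v(T) = -6/T (v(T) = (6 + 2*(-6))/T = (6 - 12)/T = -6/T)
(31044 - 35038)/(11359 + v(-173)) = (31044 - 35038)/(11359 - 6/(-173)) = -3994/(11359 - 6*(-1/173)) = -3994/(11359 + 6/173) = -3994/1965113/173 = -3994*173/1965113 = -690962/1965113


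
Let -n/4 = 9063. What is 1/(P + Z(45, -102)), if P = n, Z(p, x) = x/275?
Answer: -275/9969402 ≈ -2.7584e-5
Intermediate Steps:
n = -36252 (n = -4*9063 = -36252)
Z(p, x) = x/275 (Z(p, x) = x*(1/275) = x/275)
P = -36252
1/(P + Z(45, -102)) = 1/(-36252 + (1/275)*(-102)) = 1/(-36252 - 102/275) = 1/(-9969402/275) = -275/9969402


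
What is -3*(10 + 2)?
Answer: -36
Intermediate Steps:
-3*(10 + 2) = -3*12 = -36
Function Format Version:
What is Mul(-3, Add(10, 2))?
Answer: -36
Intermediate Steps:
Mul(-3, Add(10, 2)) = Mul(-3, 12) = -36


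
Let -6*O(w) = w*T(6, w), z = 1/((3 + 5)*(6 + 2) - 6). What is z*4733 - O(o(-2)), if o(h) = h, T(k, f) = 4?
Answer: 13967/174 ≈ 80.270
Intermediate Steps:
z = 1/58 (z = 1/(8*8 - 6) = 1/(64 - 6) = 1/58 ≈ 0.017241)
O(w) = -2*w/3 (O(w) = -w*4/6 = -2*w/3)
z*4733 - O(o(-2)) = (1/58)*4733 - (-2)*(-2)/3 = 4733/58 - 1*4/3 = 4733/58 - 4/3 = 13967/174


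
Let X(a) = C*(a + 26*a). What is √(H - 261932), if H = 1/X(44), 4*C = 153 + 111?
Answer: I*√41075128510/396 ≈ 511.79*I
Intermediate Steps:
C = 66 (C = (153 + 111)/4 = (¼)*264 = 66)
X(a) = 1782*a (X(a) = 66*(a + 26*a) = 66*(27*a) = 1782*a)
H = 1/78408 (H = 1/(1782*44) = 1/78408 ≈ 1.2754e-5)
√(H - 261932) = √(1/78408 - 261932) = √(-20537564255/78408) = I*√41075128510/396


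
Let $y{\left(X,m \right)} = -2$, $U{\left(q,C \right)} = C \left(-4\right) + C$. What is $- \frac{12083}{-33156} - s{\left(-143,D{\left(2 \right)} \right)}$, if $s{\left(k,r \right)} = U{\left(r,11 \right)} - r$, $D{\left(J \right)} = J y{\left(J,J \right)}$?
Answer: $\frac{973607}{33156} \approx 29.364$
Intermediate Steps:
$U{\left(q,C \right)} = - 3 C$ ($U{\left(q,C \right)} = - 4 C + C = - 3 C$)
$D{\left(J \right)} = - 2 J$ ($D{\left(J \right)} = J \left(-2\right) = - 2 J$)
$s{\left(k,r \right)} = -33 - r$ ($s{\left(k,r \right)} = \left(-3\right) 11 - r = -33 - r$)
$- \frac{12083}{-33156} - s{\left(-143,D{\left(2 \right)} \right)} = - \frac{12083}{-33156} - \left(-33 - \left(-2\right) 2\right) = \left(-12083\right) \left(- \frac{1}{33156}\right) - \left(-33 - -4\right) = \frac{12083}{33156} - \left(-33 + 4\right) = \frac{12083}{33156} - -29 = \frac{12083}{33156} + 29 = \frac{973607}{33156}$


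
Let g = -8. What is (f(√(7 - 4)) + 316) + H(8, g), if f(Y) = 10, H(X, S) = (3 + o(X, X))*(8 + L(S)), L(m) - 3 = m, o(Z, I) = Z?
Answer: 359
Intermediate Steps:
L(m) = 3 + m
H(X, S) = (3 + X)*(11 + S) (H(X, S) = (3 + X)*(8 + (3 + S)) = (3 + X)*(11 + S))
(f(√(7 - 4)) + 316) + H(8, g) = (10 + 316) + (33 + 3*(-8) + 11*8 - 8*8) = 326 + (33 - 24 + 88 - 64) = 326 + 33 = 359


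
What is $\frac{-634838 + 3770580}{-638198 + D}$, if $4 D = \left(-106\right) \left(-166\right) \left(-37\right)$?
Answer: $- \frac{3135742}{800961} \approx -3.915$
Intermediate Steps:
$D = -162763$ ($D = \frac{\left(-106\right) \left(-166\right) \left(-37\right)}{4} = \frac{17596 \left(-37\right)}{4} = \frac{1}{4} \left(-651052\right) = -162763$)
$\frac{-634838 + 3770580}{-638198 + D} = \frac{-634838 + 3770580}{-638198 - 162763} = \frac{3135742}{-800961} = 3135742 \left(- \frac{1}{800961}\right) = - \frac{3135742}{800961}$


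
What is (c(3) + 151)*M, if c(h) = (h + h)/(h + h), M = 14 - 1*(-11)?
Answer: 3800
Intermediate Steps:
M = 25 (M = 14 + 11 = 25)
c(h) = 1 (c(h) = (2*h)/((2*h)) = (2*h)*(1/(2*h)) = 1)
(c(3) + 151)*M = (1 + 151)*25 = 152*25 = 3800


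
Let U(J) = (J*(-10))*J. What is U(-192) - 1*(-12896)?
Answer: -355744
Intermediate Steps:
U(J) = -10*J**2 (U(J) = (-10*J)*J = -10*J**2)
U(-192) - 1*(-12896) = -10*(-192)**2 - 1*(-12896) = -10*36864 + 12896 = -368640 + 12896 = -355744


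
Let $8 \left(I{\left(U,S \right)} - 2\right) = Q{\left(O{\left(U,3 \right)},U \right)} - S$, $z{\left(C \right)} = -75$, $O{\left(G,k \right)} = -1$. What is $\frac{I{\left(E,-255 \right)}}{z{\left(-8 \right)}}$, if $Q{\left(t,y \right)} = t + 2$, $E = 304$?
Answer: $- \frac{34}{75} \approx -0.45333$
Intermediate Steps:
$Q{\left(t,y \right)} = 2 + t$
$I{\left(U,S \right)} = \frac{17}{8} - \frac{S}{8}$ ($I{\left(U,S \right)} = 2 + \frac{\left(2 - 1\right) - S}{8} = 2 + \frac{1 - S}{8} = 2 - \left(- \frac{1}{8} + \frac{S}{8}\right) = \frac{17}{8} - \frac{S}{8}$)
$\frac{I{\left(E,-255 \right)}}{z{\left(-8 \right)}} = \frac{\frac{17}{8} - - \frac{255}{8}}{-75} = \left(\frac{17}{8} + \frac{255}{8}\right) \left(- \frac{1}{75}\right) = 34 \left(- \frac{1}{75}\right) = - \frac{34}{75}$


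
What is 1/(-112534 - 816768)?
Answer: -1/929302 ≈ -1.0761e-6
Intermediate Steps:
1/(-112534 - 816768) = 1/(-929302) = -1/929302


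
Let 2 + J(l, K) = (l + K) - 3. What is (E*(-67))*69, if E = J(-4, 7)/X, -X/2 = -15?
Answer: 1541/5 ≈ 308.20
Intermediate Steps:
J(l, K) = -5 + K + l (J(l, K) = -2 + ((l + K) - 3) = -2 + ((K + l) - 3) = -2 + (-3 + K + l) = -5 + K + l)
X = 30 (X = -2*(-15) = 30)
E = -1/15 (E = (-5 + 7 - 4)/30 = -2*1/30 = -1/15 ≈ -0.066667)
(E*(-67))*69 = -1/15*(-67)*69 = (67/15)*69 = 1541/5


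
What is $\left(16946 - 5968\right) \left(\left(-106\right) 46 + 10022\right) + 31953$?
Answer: $56524741$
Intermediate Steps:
$\left(16946 - 5968\right) \left(\left(-106\right) 46 + 10022\right) + 31953 = 10978 \left(-4876 + 10022\right) + 31953 = 10978 \cdot 5146 + 31953 = 56492788 + 31953 = 56524741$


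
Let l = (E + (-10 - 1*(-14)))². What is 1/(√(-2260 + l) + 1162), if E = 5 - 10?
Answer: 1162/1352503 - 3*I*√251/1352503 ≈ 0.00085915 - 3.5141e-5*I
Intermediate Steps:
E = -5
l = 1 (l = (-5 + (-10 - 1*(-14)))² = (-5 + (-10 + 14))² = (-5 + 4)² = (-1)² = 1)
1/(√(-2260 + l) + 1162) = 1/(√(-2260 + 1) + 1162) = 1/(√(-2259) + 1162) = 1/(3*I*√251 + 1162) = 1/(1162 + 3*I*√251)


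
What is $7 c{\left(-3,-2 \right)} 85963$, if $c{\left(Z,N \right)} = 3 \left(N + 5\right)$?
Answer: $5415669$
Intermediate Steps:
$c{\left(Z,N \right)} = 15 + 3 N$ ($c{\left(Z,N \right)} = 3 \left(5 + N\right) = 15 + 3 N$)
$7 c{\left(-3,-2 \right)} 85963 = 7 \left(15 + 3 \left(-2\right)\right) 85963 = 7 \left(15 - 6\right) 85963 = 7 \cdot 9 \cdot 85963 = 63 \cdot 85963 = 5415669$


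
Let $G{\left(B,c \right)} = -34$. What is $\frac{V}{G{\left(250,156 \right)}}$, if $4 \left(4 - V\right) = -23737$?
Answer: $- \frac{23753}{136} \approx -174.65$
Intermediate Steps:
$V = \frac{23753}{4}$ ($V = 4 - - \frac{23737}{4} = 4 + \frac{23737}{4} = \frac{23753}{4} \approx 5938.3$)
$\frac{V}{G{\left(250,156 \right)}} = \frac{23753}{4 \left(-34\right)} = \frac{23753}{4} \left(- \frac{1}{34}\right) = - \frac{23753}{136}$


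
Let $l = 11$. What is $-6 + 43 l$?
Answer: $467$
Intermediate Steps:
$-6 + 43 l = -6 + 43 \cdot 11 = -6 + 473 = 467$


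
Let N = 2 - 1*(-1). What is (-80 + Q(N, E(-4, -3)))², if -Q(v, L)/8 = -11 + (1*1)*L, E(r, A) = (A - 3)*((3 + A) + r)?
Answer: 33856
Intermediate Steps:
N = 3 (N = 2 + 1 = 3)
E(r, A) = (-3 + A)*(3 + A + r)
Q(v, L) = 88 - 8*L (Q(v, L) = -8*(-11 + (1*1)*L) = -8*(-11 + 1*L) = -8*(-11 + L) = 88 - 8*L)
(-80 + Q(N, E(-4, -3)))² = (-80 + (88 - 8*(-9 + (-3)² - 3*(-4) - 3*(-4))))² = (-80 + (88 - 8*(-9 + 9 + 12 + 12)))² = (-80 + (88 - 8*24))² = (-80 + (88 - 192))² = (-80 - 104)² = (-184)² = 33856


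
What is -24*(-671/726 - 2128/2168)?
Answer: 136348/2981 ≈ 45.739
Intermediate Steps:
-24*(-671/726 - 2128/2168) = -24*(-671*1/726 - 2128*1/2168) = -24*(-61/66 - 266/271) = -24*(-34087/17886) = 136348/2981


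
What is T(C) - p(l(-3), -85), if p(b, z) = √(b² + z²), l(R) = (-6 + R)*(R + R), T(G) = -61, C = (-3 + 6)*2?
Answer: -61 - √10141 ≈ -161.70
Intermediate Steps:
C = 6 (C = 3*2 = 6)
l(R) = 2*R*(-6 + R) (l(R) = (-6 + R)*(2*R) = 2*R*(-6 + R))
T(C) - p(l(-3), -85) = -61 - √((2*(-3)*(-6 - 3))² + (-85)²) = -61 - √((2*(-3)*(-9))² + 7225) = -61 - √(54² + 7225) = -61 - √(2916 + 7225) = -61 - √10141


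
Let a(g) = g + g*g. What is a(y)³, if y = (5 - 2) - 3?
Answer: 0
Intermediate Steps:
y = 0 (y = 3 - 3 = 0)
a(g) = g + g²
a(y)³ = (0*(1 + 0))³ = (0*1)³ = 0³ = 0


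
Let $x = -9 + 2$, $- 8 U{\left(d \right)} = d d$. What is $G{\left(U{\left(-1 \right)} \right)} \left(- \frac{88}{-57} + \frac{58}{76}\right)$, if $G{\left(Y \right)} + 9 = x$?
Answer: $- \frac{2104}{57} \approx -36.912$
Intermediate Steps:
$U{\left(d \right)} = - \frac{d^{2}}{8}$ ($U{\left(d \right)} = - \frac{d d}{8} = - \frac{d^{2}}{8}$)
$x = -7$
$G{\left(Y \right)} = -16$ ($G{\left(Y \right)} = -9 - 7 = -16$)
$G{\left(U{\left(-1 \right)} \right)} \left(- \frac{88}{-57} + \frac{58}{76}\right) = - 16 \left(- \frac{88}{-57} + \frac{58}{76}\right) = - 16 \left(\left(-88\right) \left(- \frac{1}{57}\right) + 58 \cdot \frac{1}{76}\right) = - 16 \left(\frac{88}{57} + \frac{29}{38}\right) = \left(-16\right) \frac{263}{114} = - \frac{2104}{57}$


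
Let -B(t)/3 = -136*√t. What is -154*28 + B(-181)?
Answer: -4312 + 408*I*√181 ≈ -4312.0 + 5489.1*I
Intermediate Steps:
B(t) = 408*√t (B(t) = -(-408)*√t = 408*√t)
-154*28 + B(-181) = -154*28 + 408*√(-181) = -4312 + 408*(I*√181) = -4312 + 408*I*√181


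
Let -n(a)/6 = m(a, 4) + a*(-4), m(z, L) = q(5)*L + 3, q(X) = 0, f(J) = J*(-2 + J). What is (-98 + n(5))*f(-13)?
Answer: 780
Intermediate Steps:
m(z, L) = 3 (m(z, L) = 0*L + 3 = 0 + 3 = 3)
n(a) = -18 + 24*a (n(a) = -6*(3 + a*(-4)) = -6*(3 - 4*a) = -18 + 24*a)
(-98 + n(5))*f(-13) = (-98 + (-18 + 24*5))*(-13*(-2 - 13)) = (-98 + (-18 + 120))*(-13*(-15)) = (-98 + 102)*195 = 4*195 = 780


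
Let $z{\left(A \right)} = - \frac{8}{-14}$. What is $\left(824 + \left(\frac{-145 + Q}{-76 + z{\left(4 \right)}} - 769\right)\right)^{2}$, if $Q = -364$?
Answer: $\frac{1062955609}{278784} \approx 3812.8$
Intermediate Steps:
$z{\left(A \right)} = \frac{4}{7}$ ($z{\left(A \right)} = \left(-8\right) \left(- \frac{1}{14}\right) = \frac{4}{7}$)
$\left(824 + \left(\frac{-145 + Q}{-76 + z{\left(4 \right)}} - 769\right)\right)^{2} = \left(824 - \left(769 - \frac{-145 - 364}{-76 + \frac{4}{7}}\right)\right)^{2} = \left(824 - \left(769 + \frac{509}{- \frac{528}{7}}\right)\right)^{2} = \left(824 - \frac{402469}{528}\right)^{2} = \left(\frac{32603}{528}\right)^{2} = \frac{1062955609}{278784}$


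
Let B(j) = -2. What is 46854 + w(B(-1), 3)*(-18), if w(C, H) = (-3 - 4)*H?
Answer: 47232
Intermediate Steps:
w(C, H) = -7*H
46854 + w(B(-1), 3)*(-18) = 46854 - 7*3*(-18) = 46854 - 21*(-18) = 46854 + 378 = 47232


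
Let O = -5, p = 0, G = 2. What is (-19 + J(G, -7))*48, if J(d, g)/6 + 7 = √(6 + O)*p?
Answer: -2928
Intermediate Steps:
J(d, g) = -42 (J(d, g) = -42 + 6*(√(6 - 5)*0) = -42 + 6*(√1*0) = -42 + 6*(1*0) = -42 + 6*0 = -42 + 0 = -42)
(-19 + J(G, -7))*48 = (-19 - 42)*48 = -61*48 = -2928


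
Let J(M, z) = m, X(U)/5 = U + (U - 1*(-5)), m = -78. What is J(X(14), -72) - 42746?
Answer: -42824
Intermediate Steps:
X(U) = 25 + 10*U (X(U) = 5*(U + (U - 1*(-5))) = 5*(U + (U + 5)) = 5*(U + (5 + U)) = 5*(5 + 2*U) = 25 + 10*U)
J(M, z) = -78
J(X(14), -72) - 42746 = -78 - 42746 = -42824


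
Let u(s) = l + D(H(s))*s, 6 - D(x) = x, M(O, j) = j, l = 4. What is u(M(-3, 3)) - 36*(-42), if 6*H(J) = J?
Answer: 3065/2 ≈ 1532.5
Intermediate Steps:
H(J) = J/6
D(x) = 6 - x
u(s) = 4 + s*(6 - s/6) (u(s) = 4 + (6 - s/6)*s = 4 + s*(6 - s/6))
u(M(-3, 3)) - 36*(-42) = (4 - ⅙*3*(-36 + 3)) - 36*(-42) = (4 - ⅙*3*(-33)) + 1512 = (4 + 33/2) + 1512 = 41/2 + 1512 = 3065/2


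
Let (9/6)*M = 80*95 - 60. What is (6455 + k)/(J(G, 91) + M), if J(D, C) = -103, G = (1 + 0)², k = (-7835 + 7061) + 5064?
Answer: 32235/14771 ≈ 2.1823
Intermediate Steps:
k = 4290 (k = -774 + 5064 = 4290)
M = 15080/3 (M = 2*(80*95 - 60)/3 = 2*(7600 - 60)/3 = (⅔)*7540 = 15080/3 ≈ 5026.7)
G = 1 (G = 1² = 1)
(6455 + k)/(J(G, 91) + M) = (6455 + 4290)/(-103 + 15080/3) = 10745/(14771/3) = 10745*(3/14771) = 32235/14771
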